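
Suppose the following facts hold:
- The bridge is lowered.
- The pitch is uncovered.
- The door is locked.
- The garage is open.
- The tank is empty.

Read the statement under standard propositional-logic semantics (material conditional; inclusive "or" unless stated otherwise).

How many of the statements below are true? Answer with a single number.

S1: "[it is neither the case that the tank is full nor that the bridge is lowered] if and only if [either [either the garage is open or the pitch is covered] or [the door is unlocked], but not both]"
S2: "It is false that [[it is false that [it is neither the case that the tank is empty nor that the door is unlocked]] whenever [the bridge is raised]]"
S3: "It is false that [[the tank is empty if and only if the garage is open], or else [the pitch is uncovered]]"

Let U = "the tank is full" (F), P = "the bridge is raised" (F), S = "the garage is closed" (F), Q = "the pitch is covered" (F), R = "the door is locked" (T).

S1: Parsed as (U ↓ ¬P) ↔ ((¬S ∨ Q) ⊕ ¬R)

¬P = ¬F = T
U ↓ ¬P = F ↓ T = F
¬S = ¬F = T
¬S ∨ Q = T ∨ F = T
¬R = ¬T = F
(¬S ∨ Q) ⊕ ¬R = T ⊕ F = T
(U ↓ ¬P) ↔ ((¬S ∨ Q) ⊕ ¬R) = F ↔ T = F
So S1 is false.

S2: Formalization: ¬(P → ¬(¬U ↓ ¬R))

¬U = ¬F = T
¬R = ¬T = F
¬U ↓ ¬R = T ↓ F = F
¬(¬U ↓ ¬R) = ¬F = T
P → ¬(¬U ↓ ¬R) = F → T = T
¬(P → ¬(¬U ↓ ¬R)) = ¬T = F
So S2 is false.

S3: In symbols: ¬((¬U ↔ ¬S) ∨ ¬Q)

¬U = ¬F = T
¬S = ¬F = T
¬U ↔ ¬S = T ↔ T = T
¬Q = ¬F = T
(¬U ↔ ¬S) ∨ ¬Q = T ∨ T = T
¬((¬U ↔ ¬S) ∨ ¬Q) = ¬T = F
So S3 is false.

Count: 0.

0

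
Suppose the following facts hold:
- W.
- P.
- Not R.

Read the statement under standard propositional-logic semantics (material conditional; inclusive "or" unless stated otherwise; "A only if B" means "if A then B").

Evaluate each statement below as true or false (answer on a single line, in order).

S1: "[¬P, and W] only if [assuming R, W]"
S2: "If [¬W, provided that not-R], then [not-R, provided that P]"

S1 True, S2 True

S1: Formalization: (not P and W) -> (R -> W)

not P = not True = False
not P and W = False and True = False
R -> W = False -> True = True
(not P and W) -> (R -> W) = False -> True = True
So S1 is true.

S2: Parsed as (not R -> not W) -> (P -> not R)

not R = not False = True
not W = not True = False
not R -> not W = True -> False = False
not R = not False = True
P -> not R = True -> True = True
(not R -> not W) -> (P -> not R) = False -> True = True
So S2 is true.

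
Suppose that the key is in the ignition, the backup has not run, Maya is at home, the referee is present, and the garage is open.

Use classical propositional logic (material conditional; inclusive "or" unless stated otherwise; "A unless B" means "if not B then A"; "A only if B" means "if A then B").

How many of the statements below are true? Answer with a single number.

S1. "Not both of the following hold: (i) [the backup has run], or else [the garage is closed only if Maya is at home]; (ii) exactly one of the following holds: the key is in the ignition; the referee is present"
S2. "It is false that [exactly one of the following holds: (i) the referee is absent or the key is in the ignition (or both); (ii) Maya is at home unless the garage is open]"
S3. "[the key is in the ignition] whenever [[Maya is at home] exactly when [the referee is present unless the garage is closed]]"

Let M = "the backup has run" (F), U = "the garage is closed" (F), G = "Maya is at home" (T), R = "the key is in the ignition" (T), K = "the referee is present" (T).

S1: Formalization: (M | (U -> G)) nand (R xor K)

U -> G = F -> T = T
M | (U -> G) = F | T = T
R xor K = T xor T = F
(M | (U -> G)) nand (R xor K) = T nand F = T
So S1 is true.

S2: In symbols: ~((~K | R) xor (G | ~U))

~K = ~T = F
~K | R = F | T = T
~U = ~F = T
G | ~U = T | T = T
(~K | R) xor (G | ~U) = T xor T = F
~((~K | R) xor (G | ~U)) = ~F = T
Thus S2 is true.

S3: In symbols: (G <-> (K | U)) -> R

K | U = T | F = T
G <-> (K | U) = T <-> T = T
(G <-> (K | U)) -> R = T -> T = T
Hence S3 is true.

Count: 3.

3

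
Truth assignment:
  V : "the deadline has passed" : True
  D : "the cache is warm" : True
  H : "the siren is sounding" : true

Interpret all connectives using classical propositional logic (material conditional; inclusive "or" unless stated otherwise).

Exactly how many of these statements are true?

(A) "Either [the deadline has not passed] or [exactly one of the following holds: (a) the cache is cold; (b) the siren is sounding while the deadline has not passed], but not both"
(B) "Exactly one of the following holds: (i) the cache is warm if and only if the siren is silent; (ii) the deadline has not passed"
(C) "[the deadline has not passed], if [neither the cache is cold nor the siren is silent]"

0

(A): Parsed as not V xor (not D xor (H and not V))

not V = not True = False
not D = not True = False
not V = not True = False
H and not V = True and False = False
not D xor (H and not V) = False xor False = False
not V xor (not D xor (H and not V)) = False xor False = False
Hence (A) is false.

(B): This is (D iff not H) xor not V.

not H = not True = False
D iff not H = True iff False = False
not V = not True = False
(D iff not H) xor not V = False xor False = False
Thus (B) is false.

(C): This is (not D nor not H) -> not V.

not D = not True = False
not H = not True = False
not D nor not H = False nor False = True
not V = not True = False
(not D nor not H) -> not V = True -> False = False
Thus (C) is false.

True statements: 0 (none).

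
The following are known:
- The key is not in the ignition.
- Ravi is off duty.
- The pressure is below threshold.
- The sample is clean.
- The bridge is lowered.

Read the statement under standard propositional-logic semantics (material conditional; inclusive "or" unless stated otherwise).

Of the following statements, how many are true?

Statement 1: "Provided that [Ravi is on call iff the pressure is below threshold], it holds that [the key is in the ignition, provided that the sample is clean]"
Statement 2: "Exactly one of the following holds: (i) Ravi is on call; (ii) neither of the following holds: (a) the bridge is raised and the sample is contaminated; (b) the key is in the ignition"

2

Let Q = "Ravi is on call" (F), R = "the pressure is above threshold" (F), S = "the sample is contaminated" (F), P = "the key is in the ignition" (F), U = "the bridge is raised" (F).

Statement 1: Formalization: (Q <-> ~R) -> (~S -> P)

~R = ~F = T
Q <-> ~R = F <-> T = F
~S = ~F = T
~S -> P = T -> F = F
(Q <-> ~R) -> (~S -> P) = F -> F = T
So Statement 1 is true.

Statement 2: Formalization: Q xor ((U & S) nor P)

U & S = F & F = F
(U & S) nor P = F nor F = T
Q xor ((U & S) nor P) = F xor T = T
Thus Statement 2 is true.

True statements: 2.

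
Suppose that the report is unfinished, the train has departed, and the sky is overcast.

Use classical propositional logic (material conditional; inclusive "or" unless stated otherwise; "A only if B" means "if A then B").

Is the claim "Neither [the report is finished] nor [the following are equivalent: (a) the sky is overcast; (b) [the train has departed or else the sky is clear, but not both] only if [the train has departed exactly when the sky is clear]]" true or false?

Let P = "the report is finished" (F), R = "the sky is overcast" (T), Q = "the train has departed" (T).
Parsed as P ↓ (R ↔ ((Q ⊕ ¬R) → (Q ↔ ¬R)))

¬R = ¬T = F
Q ⊕ ¬R = T ⊕ F = T
¬R = ¬T = F
Q ↔ ¬R = T ↔ F = F
(Q ⊕ ¬R) → (Q ↔ ¬R) = T → F = F
R ↔ ((Q ⊕ ¬R) → (Q ↔ ¬R)) = T ↔ F = F
P ↓ (R ↔ ((Q ⊕ ¬R) → (Q ↔ ¬R))) = F ↓ F = T

true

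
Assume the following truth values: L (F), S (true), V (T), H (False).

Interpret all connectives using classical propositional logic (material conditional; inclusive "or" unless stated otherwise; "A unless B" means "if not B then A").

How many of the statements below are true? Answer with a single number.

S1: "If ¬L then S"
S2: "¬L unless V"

2

S1: This is ¬L → S.

¬L = ¬F = T
¬L → S = T → T = T
Hence S1 is true.

S2: This is ¬L ∨ V.

¬L = ¬F = T
¬L ∨ V = T ∨ T = T
Thus S2 is true.

Count: 2.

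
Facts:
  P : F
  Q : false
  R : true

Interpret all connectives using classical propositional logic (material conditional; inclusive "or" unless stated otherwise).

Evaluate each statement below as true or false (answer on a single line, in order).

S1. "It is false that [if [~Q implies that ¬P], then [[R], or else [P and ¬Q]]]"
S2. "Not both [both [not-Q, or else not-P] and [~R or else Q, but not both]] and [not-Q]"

S1 F; S2 T

S1: In symbols: ~((~Q -> ~P) -> (R | (P & ~Q)))

~Q = ~F = T
~P = ~F = T
~Q -> ~P = T -> T = T
~Q = ~F = T
P & ~Q = F & T = F
R | (P & ~Q) = T | F = T
(~Q -> ~P) -> (R | (P & ~Q)) = T -> T = T
~((~Q -> ~P) -> (R | (P & ~Q))) = ~T = F
Hence S1 is false.

S2: Parsed as ((~Q | ~P) & (~R xor Q)) nand ~Q

~Q = ~F = T
~P = ~F = T
~Q | ~P = T | T = T
~R = ~T = F
~R xor Q = F xor F = F
(~Q | ~P) & (~R xor Q) = T & F = F
~Q = ~F = T
((~Q | ~P) & (~R xor Q)) nand ~Q = F nand T = T
So S2 is true.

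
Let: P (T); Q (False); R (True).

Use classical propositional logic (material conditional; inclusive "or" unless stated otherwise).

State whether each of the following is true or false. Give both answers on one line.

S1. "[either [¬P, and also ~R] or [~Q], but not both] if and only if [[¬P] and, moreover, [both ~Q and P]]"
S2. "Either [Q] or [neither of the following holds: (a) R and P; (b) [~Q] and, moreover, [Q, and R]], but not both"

S1: Formalization: ((~P & ~R) xor ~Q) <-> (~P & (~Q & P))

~P = ~T = F
~R = ~T = F
~P & ~R = F & F = F
~Q = ~F = T
(~P & ~R) xor ~Q = F xor T = T
~P = ~T = F
~Q = ~F = T
~Q & P = T & T = T
~P & (~Q & P) = F & T = F
((~P & ~R) xor ~Q) <-> (~P & (~Q & P)) = T <-> F = F
Hence S1 is false.

S2: Parsed as Q xor ((R & P) nor (~Q & (Q & R)))

R & P = T & T = T
~Q = ~F = T
Q & R = F & T = F
~Q & (Q & R) = T & F = F
(R & P) nor (~Q & (Q & R)) = T nor F = F
Q xor ((R & P) nor (~Q & (Q & R))) = F xor F = F
Thus S2 is false.

S1 F, S2 F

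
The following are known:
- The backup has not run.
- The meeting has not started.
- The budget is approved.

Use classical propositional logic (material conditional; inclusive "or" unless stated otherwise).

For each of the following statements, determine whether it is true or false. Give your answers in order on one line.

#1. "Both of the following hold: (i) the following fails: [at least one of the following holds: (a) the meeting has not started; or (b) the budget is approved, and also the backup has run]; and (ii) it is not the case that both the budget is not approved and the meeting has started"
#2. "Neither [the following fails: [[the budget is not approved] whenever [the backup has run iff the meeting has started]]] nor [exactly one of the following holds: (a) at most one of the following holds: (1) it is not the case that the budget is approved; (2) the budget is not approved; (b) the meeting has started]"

#1 False / #2 False

Let V = "the meeting has started" (F), L = "the budget is approved" (T), W = "the backup has run" (F).

#1: In symbols: ¬(¬V ∨ (L ∧ W)) ∧ (¬L ↑ V)

¬V = ¬F = T
L ∧ W = T ∧ F = F
¬V ∨ (L ∧ W) = T ∨ F = T
¬(¬V ∨ (L ∧ W)) = ¬T = F
¬L = ¬T = F
¬L ↑ V = F ↑ F = T
¬(¬V ∨ (L ∧ W)) ∧ (¬L ↑ V) = F ∧ T = F
Thus #1 is false.

#2: In symbols: ¬((W ↔ V) → ¬L) ↓ ((¬L ↑ ¬L) ⊕ V)

W ↔ V = F ↔ F = T
¬L = ¬T = F
(W ↔ V) → ¬L = T → F = F
¬((W ↔ V) → ¬L) = ¬F = T
¬L = ¬T = F
¬L = ¬T = F
¬L ↑ ¬L = F ↑ F = T
(¬L ↑ ¬L) ⊕ V = T ⊕ F = T
¬((W ↔ V) → ¬L) ↓ ((¬L ↑ ¬L) ⊕ V) = T ↓ T = F
Hence #2 is false.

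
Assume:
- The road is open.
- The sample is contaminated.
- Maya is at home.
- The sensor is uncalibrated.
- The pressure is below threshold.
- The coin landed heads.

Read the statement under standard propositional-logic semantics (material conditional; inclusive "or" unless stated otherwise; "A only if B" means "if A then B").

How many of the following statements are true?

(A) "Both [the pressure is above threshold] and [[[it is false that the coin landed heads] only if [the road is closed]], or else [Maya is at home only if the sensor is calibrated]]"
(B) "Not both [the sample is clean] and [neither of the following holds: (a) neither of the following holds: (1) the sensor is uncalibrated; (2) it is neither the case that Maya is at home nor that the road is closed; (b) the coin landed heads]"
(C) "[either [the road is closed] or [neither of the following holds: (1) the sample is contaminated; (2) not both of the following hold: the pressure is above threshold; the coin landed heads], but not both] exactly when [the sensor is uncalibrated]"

Let U = "the pressure is above threshold" (F), V = "the coin landed heads" (T), P = "the road is closed" (F), R = "Maya is at home" (T), S = "the sensor is calibrated" (F), Q = "the sample is contaminated" (T).

(A): Formalization: U ∧ ((¬V → P) ∨ (R → S))

¬V = ¬T = F
¬V → P = F → F = T
R → S = T → F = F
(¬V → P) ∨ (R → S) = T ∨ F = T
U ∧ ((¬V → P) ∨ (R → S)) = F ∧ T = F
Hence (A) is false.

(B): In symbols: ¬Q ↑ ((¬S ↓ (R ↓ P)) ↓ V)

¬Q = ¬T = F
¬S = ¬F = T
R ↓ P = T ↓ F = F
¬S ↓ (R ↓ P) = T ↓ F = F
(¬S ↓ (R ↓ P)) ↓ V = F ↓ T = F
¬Q ↑ ((¬S ↓ (R ↓ P)) ↓ V) = F ↑ F = T
So (B) is true.

(C): This is (P ⊕ (Q ↓ (U ↑ V))) ↔ ¬S.

U ↑ V = F ↑ T = T
Q ↓ (U ↑ V) = T ↓ T = F
P ⊕ (Q ↓ (U ↑ V)) = F ⊕ F = F
¬S = ¬F = T
(P ⊕ (Q ↓ (U ↑ V))) ↔ ¬S = F ↔ T = F
Hence (C) is false.

True statements: 1 ((B)).

1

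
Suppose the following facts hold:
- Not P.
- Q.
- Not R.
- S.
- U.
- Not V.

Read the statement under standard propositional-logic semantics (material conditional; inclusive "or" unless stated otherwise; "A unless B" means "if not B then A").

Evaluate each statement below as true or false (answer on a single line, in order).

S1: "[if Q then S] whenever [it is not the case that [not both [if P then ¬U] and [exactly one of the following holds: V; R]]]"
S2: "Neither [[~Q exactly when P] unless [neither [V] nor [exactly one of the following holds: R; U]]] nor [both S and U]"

S1: Formalization: ¬((P → ¬U) ↑ (V ⊕ R)) → (Q → S)

¬U = ¬T = F
P → ¬U = F → F = T
V ⊕ R = F ⊕ F = F
(P → ¬U) ↑ (V ⊕ R) = T ↑ F = T
¬((P → ¬U) ↑ (V ⊕ R)) = ¬T = F
Q → S = T → T = T
¬((P → ¬U) ↑ (V ⊕ R)) → (Q → S) = F → T = T
Hence S1 is true.

S2: This is ((¬Q ↔ P) ∨ (V ↓ (R ⊕ U))) ↓ (S ∧ U).

¬Q = ¬T = F
¬Q ↔ P = F ↔ F = T
R ⊕ U = F ⊕ T = T
V ↓ (R ⊕ U) = F ↓ T = F
(¬Q ↔ P) ∨ (V ↓ (R ⊕ U)) = T ∨ F = T
S ∧ U = T ∧ T = T
((¬Q ↔ P) ∨ (V ↓ (R ⊕ U))) ↓ (S ∧ U) = T ↓ T = F
Hence S2 is false.

S1 T, S2 F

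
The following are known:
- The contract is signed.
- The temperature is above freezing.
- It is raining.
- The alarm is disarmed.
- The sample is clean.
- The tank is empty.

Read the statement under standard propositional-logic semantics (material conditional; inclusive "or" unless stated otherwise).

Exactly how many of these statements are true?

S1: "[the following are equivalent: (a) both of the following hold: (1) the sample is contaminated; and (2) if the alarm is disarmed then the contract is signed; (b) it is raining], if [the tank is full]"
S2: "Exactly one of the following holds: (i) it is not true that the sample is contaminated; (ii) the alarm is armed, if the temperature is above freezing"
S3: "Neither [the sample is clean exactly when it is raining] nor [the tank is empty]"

Let R = "the tank is full" (F), S = "the sample is contaminated" (F), Q = "the alarm is armed" (F), N = "the contract is signed" (T), W = "it is raining" (T), P = "the temperature is below freezing" (F).

S1: Formalization: R -> ((S & (~Q -> N)) <-> W)

~Q = ~F = T
~Q -> N = T -> T = T
S & (~Q -> N) = F & T = F
(S & (~Q -> N)) <-> W = F <-> T = F
R -> ((S & (~Q -> N)) <-> W) = F -> F = T
Thus S1 is true.

S2: Parsed as ~S xor (~P -> Q)

~S = ~F = T
~P = ~F = T
~P -> Q = T -> F = F
~S xor (~P -> Q) = T xor F = T
Thus S2 is true.

S3: In symbols: (~S <-> W) nor ~R

~S = ~F = T
~S <-> W = T <-> T = T
~R = ~F = T
(~S <-> W) nor ~R = T nor T = F
So S3 is false.

True statements: 2.

2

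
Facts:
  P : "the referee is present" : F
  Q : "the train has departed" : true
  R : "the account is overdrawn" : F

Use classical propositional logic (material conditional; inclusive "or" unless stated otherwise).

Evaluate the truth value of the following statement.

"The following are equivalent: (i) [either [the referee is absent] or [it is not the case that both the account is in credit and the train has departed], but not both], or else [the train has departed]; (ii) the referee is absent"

In symbols: ((¬P ⊕ (¬R ↑ Q)) ∨ Q) ↔ ¬P

¬P = ¬F = T
¬R = ¬F = T
¬R ↑ Q = T ↑ T = F
¬P ⊕ (¬R ↑ Q) = T ⊕ F = T
(¬P ⊕ (¬R ↑ Q)) ∨ Q = T ∨ T = T
¬P = ¬F = T
((¬P ⊕ (¬R ↑ Q)) ∨ Q) ↔ ¬P = T ↔ T = T

True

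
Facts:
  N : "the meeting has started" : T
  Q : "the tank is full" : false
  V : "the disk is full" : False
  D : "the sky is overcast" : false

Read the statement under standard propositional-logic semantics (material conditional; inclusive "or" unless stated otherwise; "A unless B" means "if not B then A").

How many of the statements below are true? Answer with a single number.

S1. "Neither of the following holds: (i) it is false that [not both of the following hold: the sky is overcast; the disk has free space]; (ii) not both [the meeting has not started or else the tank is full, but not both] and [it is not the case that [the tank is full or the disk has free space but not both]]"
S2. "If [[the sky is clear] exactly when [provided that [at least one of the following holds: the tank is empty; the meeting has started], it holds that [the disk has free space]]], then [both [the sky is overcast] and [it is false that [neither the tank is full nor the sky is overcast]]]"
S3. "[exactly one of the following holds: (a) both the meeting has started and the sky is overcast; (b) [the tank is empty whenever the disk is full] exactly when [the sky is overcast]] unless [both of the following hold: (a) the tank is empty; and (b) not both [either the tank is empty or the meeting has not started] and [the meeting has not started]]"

S1: This is ~(D nand ~V) nor ((~N xor Q) nand ~(Q xor ~V)).

~V = ~F = T
D nand ~V = F nand T = T
~(D nand ~V) = ~T = F
~N = ~T = F
~N xor Q = F xor F = F
~V = ~F = T
Q xor ~V = F xor T = T
~(Q xor ~V) = ~T = F
(~N xor Q) nand ~(Q xor ~V) = F nand F = T
~(D nand ~V) nor ((~N xor Q) nand ~(Q xor ~V)) = F nor T = F
Hence S1 is false.

S2: In symbols: (~D <-> ((~Q | N) -> ~V)) -> (D & ~(Q nor D))

~D = ~F = T
~Q = ~F = T
~Q | N = T | T = T
~V = ~F = T
(~Q | N) -> ~V = T -> T = T
~D <-> ((~Q | N) -> ~V) = T <-> T = T
Q nor D = F nor F = T
~(Q nor D) = ~T = F
D & ~(Q nor D) = F & F = F
(~D <-> ((~Q | N) -> ~V)) -> (D & ~(Q nor D)) = T -> F = F
So S2 is false.

S3: Parsed as ((N & D) xor ((V -> ~Q) <-> D)) | (~Q & ((~Q | ~N) nand ~N))

N & D = T & F = F
~Q = ~F = T
V -> ~Q = F -> T = T
(V -> ~Q) <-> D = T <-> F = F
(N & D) xor ((V -> ~Q) <-> D) = F xor F = F
~Q = ~F = T
~Q = ~F = T
~N = ~T = F
~Q | ~N = T | F = T
~N = ~T = F
(~Q | ~N) nand ~N = T nand F = T
~Q & ((~Q | ~N) nand ~N) = T & T = T
((N & D) xor ((V -> ~Q) <-> D)) | (~Q & ((~Q | ~N) nand ~N)) = F | T = T
Hence S3 is true.

Count: 1.

1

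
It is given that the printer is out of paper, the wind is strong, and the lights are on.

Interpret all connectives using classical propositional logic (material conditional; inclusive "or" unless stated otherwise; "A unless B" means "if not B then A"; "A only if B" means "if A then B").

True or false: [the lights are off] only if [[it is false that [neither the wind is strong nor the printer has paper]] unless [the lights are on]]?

Let R = "the lights are on" (T), Q = "the wind is strong" (T), P = "the printer has paper" (F).
Formalization: ¬R → (¬(Q ↓ P) ∨ R)

¬R = ¬T = F
Q ↓ P = T ↓ F = F
¬(Q ↓ P) = ¬F = T
¬(Q ↓ P) ∨ R = T ∨ T = T
¬R → (¬(Q ↓ P) ∨ R) = F → T = T

True.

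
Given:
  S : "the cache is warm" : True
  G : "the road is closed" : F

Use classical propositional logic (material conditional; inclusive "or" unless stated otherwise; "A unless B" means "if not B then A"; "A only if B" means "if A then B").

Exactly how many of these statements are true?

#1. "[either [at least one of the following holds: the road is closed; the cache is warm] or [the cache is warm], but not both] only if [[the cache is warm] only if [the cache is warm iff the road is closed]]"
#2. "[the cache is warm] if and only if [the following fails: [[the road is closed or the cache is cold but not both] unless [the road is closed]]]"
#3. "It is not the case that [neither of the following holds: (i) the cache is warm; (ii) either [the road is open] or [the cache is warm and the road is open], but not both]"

3

#1: Formalization: ((G | S) xor S) -> (S -> (S <-> G))

G | S = F | T = T
(G | S) xor S = T xor T = F
S <-> G = T <-> F = F
S -> (S <-> G) = T -> F = F
((G | S) xor S) -> (S -> (S <-> G)) = F -> F = T
So #1 is true.

#2: In symbols: S <-> ~((G xor ~S) | G)

~S = ~T = F
G xor ~S = F xor F = F
(G xor ~S) | G = F | F = F
~((G xor ~S) | G) = ~F = T
S <-> ~((G xor ~S) | G) = T <-> T = T
Thus #2 is true.

#3: Parsed as ~(S nor (~G xor (S & ~G)))

~G = ~F = T
~G = ~F = T
S & ~G = T & T = T
~G xor (S & ~G) = T xor T = F
S nor (~G xor (S & ~G)) = T nor F = F
~(S nor (~G xor (S & ~G))) = ~F = T
So #3 is true.

3 of the 3 statements are true (#1, #2, #3).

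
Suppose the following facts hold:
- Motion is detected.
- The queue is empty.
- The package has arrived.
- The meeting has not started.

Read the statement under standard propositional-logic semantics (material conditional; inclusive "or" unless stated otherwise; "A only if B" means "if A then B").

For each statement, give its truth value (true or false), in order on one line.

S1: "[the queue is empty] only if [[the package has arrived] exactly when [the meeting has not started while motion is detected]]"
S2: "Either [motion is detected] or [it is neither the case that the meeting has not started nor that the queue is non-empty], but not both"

S1 True, S2 True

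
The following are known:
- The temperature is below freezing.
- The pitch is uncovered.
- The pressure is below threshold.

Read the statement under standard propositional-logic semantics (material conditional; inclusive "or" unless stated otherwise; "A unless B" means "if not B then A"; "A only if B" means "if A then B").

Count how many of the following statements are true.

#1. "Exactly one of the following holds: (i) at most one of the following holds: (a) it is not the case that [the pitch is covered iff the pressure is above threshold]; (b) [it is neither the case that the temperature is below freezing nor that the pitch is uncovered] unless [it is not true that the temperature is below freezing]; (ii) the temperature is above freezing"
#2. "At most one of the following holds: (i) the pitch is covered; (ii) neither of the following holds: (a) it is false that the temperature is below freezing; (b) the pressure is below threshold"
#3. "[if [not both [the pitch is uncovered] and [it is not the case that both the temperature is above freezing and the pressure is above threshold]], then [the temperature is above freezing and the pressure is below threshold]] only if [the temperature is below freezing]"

Let W = "the pitch is covered" (False), U = "the pressure is above threshold" (False), K = "the temperature is below freezing" (True).

#1: This is (not (W iff U) nand ((K nor not W) or not K)) xor not K.

W iff U = False iff False = True
not (W iff U) = not True = False
not W = not False = True
K nor not W = True nor True = False
not K = not True = False
(K nor not W) or not K = False or False = False
not (W iff U) nand ((K nor not W) or not K) = False nand False = True
not K = not True = False
(not (W iff U) nand ((K nor not W) or not K)) xor not K = True xor False = True
So #1 is true.

#2: This is W nand (not K nor not U).

not K = not True = False
not U = not False = True
not K nor not U = False nor True = False
W nand (not K nor not U) = False nand False = True
Hence #2 is true.

#3: In symbols: ((not W nand (not K nand U)) -> (not K and not U)) -> K

not W = not False = True
not K = not True = False
not K nand U = False nand False = True
not W nand (not K nand U) = True nand True = False
not K = not True = False
not U = not False = True
not K and not U = False and True = False
(not W nand (not K nand U)) -> (not K and not U) = False -> False = True
((not W nand (not K nand U)) -> (not K and not U)) -> K = True -> True = True
Hence #3 is true.

Count: 3.

3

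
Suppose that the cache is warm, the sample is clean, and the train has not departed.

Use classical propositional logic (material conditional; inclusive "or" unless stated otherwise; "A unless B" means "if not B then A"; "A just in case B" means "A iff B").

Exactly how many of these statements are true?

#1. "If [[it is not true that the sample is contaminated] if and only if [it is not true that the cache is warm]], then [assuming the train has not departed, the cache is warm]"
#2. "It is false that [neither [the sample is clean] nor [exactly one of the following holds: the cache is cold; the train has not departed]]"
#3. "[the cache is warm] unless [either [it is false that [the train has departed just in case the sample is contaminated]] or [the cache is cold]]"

3

Let Q = "the sample is contaminated" (F), P = "the cache is warm" (T), R = "the train has departed" (F).

#1: In symbols: (¬Q ↔ ¬P) → (¬R → P)

¬Q = ¬F = T
¬P = ¬T = F
¬Q ↔ ¬P = T ↔ F = F
¬R = ¬F = T
¬R → P = T → T = T
(¬Q ↔ ¬P) → (¬R → P) = F → T = T
So #1 is true.

#2: This is ¬(¬Q ↓ (¬P ⊕ ¬R)).

¬Q = ¬F = T
¬P = ¬T = F
¬R = ¬F = T
¬P ⊕ ¬R = F ⊕ T = T
¬Q ↓ (¬P ⊕ ¬R) = T ↓ T = F
¬(¬Q ↓ (¬P ⊕ ¬R)) = ¬F = T
Thus #2 is true.

#3: In symbols: P ∨ (¬(R ↔ Q) ∨ ¬P)

R ↔ Q = F ↔ F = T
¬(R ↔ Q) = ¬T = F
¬P = ¬T = F
¬(R ↔ Q) ∨ ¬P = F ∨ F = F
P ∨ (¬(R ↔ Q) ∨ ¬P) = T ∨ F = T
Thus #3 is true.

3 of the 3 statements are true.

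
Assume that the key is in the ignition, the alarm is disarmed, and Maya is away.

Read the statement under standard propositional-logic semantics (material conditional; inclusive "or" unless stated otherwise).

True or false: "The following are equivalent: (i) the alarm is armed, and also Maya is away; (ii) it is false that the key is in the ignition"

The statement is true.

Let Q = "the alarm is armed" (F), R = "Maya is at home" (F), P = "the key is in the ignition" (T).
This is (Q ∧ ¬R) ↔ ¬P.

¬R = ¬F = T
Q ∧ ¬R = F ∧ T = F
¬P = ¬T = F
(Q ∧ ¬R) ↔ ¬P = F ↔ F = T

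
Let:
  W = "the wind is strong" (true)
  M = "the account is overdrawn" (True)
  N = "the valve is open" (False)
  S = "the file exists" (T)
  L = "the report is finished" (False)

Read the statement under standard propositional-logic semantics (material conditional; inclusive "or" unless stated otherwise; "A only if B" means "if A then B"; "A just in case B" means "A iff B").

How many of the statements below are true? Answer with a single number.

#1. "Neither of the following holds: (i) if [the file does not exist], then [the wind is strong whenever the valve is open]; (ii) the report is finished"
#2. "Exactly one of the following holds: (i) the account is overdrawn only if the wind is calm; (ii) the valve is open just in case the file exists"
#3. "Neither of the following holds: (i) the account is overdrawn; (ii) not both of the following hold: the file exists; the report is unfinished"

#1: This is (~S -> (N -> W)) nor L.

~S = ~T = F
N -> W = F -> T = T
~S -> (N -> W) = F -> T = T
(~S -> (N -> W)) nor L = T nor F = F
Thus #1 is false.

#2: Parsed as (M -> ~W) xor (N <-> S)

~W = ~T = F
M -> ~W = T -> F = F
N <-> S = F <-> T = F
(M -> ~W) xor (N <-> S) = F xor F = F
Thus #2 is false.

#3: In symbols: M nor (S nand ~L)

~L = ~F = T
S nand ~L = T nand T = F
M nor (S nand ~L) = T nor F = F
Thus #3 is false.

0 of the 3 statements are true (none).

0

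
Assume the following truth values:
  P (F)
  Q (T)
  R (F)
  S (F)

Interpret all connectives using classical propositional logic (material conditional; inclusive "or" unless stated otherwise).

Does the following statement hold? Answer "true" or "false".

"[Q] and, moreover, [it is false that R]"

true

Values: Q=T, R=F.
Parsed as Q ∧ ¬R

¬R = ¬F = T
Q ∧ ¬R = T ∧ T = T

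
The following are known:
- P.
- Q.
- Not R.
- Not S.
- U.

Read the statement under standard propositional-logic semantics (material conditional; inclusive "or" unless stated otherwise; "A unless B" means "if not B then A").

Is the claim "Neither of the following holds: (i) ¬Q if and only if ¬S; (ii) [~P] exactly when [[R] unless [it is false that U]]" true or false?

False

Parsed as (~Q <-> ~S) nor (~P <-> (R | ~U))

~Q = ~T = F
~S = ~F = T
~Q <-> ~S = F <-> T = F
~P = ~T = F
~U = ~T = F
R | ~U = F | F = F
~P <-> (R | ~U) = F <-> F = T
(~Q <-> ~S) nor (~P <-> (R | ~U)) = F nor T = F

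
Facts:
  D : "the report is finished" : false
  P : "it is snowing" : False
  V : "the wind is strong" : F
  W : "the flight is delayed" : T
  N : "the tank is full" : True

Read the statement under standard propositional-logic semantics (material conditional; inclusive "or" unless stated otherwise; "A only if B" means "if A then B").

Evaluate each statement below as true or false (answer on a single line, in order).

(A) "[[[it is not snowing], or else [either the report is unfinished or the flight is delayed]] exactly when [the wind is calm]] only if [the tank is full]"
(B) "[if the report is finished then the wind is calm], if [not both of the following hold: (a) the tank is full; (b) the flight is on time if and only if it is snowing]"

(A) True / (B) True

(A): In symbols: ((~P | (~D | W)) <-> ~V) -> N

~P = ~F = T
~D = ~F = T
~D | W = T | T = T
~P | (~D | W) = T | T = T
~V = ~F = T
(~P | (~D | W)) <-> ~V = T <-> T = T
((~P | (~D | W)) <-> ~V) -> N = T -> T = T
Hence (A) is true.

(B): This is (N nand (~W <-> P)) -> (D -> ~V).

~W = ~T = F
~W <-> P = F <-> F = T
N nand (~W <-> P) = T nand T = F
~V = ~F = T
D -> ~V = F -> T = T
(N nand (~W <-> P)) -> (D -> ~V) = F -> T = T
Thus (B) is true.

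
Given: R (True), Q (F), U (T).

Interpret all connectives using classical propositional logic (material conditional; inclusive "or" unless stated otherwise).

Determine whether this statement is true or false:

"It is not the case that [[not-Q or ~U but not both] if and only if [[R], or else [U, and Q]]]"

False.

In symbols: not ((not Q xor not U) iff (R or (U and Q)))

not Q = not False = True
not U = not True = False
not Q xor not U = True xor False = True
U and Q = True and False = False
R or (U and Q) = True or False = True
(not Q xor not U) iff (R or (U and Q)) = True iff True = True
not ((not Q xor not U) iff (R or (U and Q))) = not True = False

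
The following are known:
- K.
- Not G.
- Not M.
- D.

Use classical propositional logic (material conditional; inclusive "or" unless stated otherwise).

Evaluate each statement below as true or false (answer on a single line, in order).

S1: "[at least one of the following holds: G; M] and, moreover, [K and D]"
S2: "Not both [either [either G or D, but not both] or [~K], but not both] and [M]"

S1: Parsed as (G or M) and (K and D)

G or M = False or False = False
K and D = True and True = True
(G or M) and (K and D) = False and True = False
So S1 is false.

S2: Formalization: ((G xor D) xor not K) nand M

G xor D = False xor True = True
not K = not True = False
(G xor D) xor not K = True xor False = True
((G xor D) xor not K) nand M = True nand False = True
Hence S2 is true.

S1 false, S2 true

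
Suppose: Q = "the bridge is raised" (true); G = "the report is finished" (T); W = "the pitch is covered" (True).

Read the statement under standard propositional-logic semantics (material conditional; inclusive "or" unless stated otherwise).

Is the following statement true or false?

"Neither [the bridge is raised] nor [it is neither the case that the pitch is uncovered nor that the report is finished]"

False.

In symbols: Q nor (not W nor G)

not W = not True = False
not W nor G = False nor True = False
Q nor (not W nor G) = True nor False = False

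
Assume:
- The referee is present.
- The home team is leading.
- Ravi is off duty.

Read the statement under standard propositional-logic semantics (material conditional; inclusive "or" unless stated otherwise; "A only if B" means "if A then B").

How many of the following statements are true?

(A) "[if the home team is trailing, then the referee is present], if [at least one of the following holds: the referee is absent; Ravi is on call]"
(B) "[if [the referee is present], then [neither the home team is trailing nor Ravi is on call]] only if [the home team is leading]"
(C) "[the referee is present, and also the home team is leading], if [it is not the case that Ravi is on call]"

Let V = "the referee is present" (T), M = "Ravi is on call" (F), N = "the home team is leading" (T).

(A): This is (~V | M) -> (~N -> V).

~V = ~T = F
~V | M = F | F = F
~N = ~T = F
~N -> V = F -> T = T
(~V | M) -> (~N -> V) = F -> T = T
Thus (A) is true.

(B): Parsed as (V -> (~N nor M)) -> N

~N = ~T = F
~N nor M = F nor F = T
V -> (~N nor M) = T -> T = T
(V -> (~N nor M)) -> N = T -> T = T
Thus (B) is true.

(C): Parsed as ~M -> (V & N)

~M = ~F = T
V & N = T & T = T
~M -> (V & N) = T -> T = T
Hence (C) is true.

3 of the 3 statements are true.

3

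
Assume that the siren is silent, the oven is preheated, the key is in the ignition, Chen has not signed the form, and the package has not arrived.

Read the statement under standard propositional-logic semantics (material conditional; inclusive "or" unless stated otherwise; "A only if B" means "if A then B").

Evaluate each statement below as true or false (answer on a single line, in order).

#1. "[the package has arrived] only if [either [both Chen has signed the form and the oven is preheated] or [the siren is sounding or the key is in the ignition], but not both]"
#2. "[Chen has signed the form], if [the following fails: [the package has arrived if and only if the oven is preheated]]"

Let U = "the package has arrived" (F), R = "Chen has signed the form" (F), M = "the oven is preheated" (T), G = "the siren is sounding" (F), Q = "the key is in the ignition" (T).

#1: This is U -> ((R & M) xor (G | Q)).

R & M = F & T = F
G | Q = F | T = T
(R & M) xor (G | Q) = F xor T = T
U -> ((R & M) xor (G | Q)) = F -> T = T
Thus #1 is true.

#2: Formalization: ~(U <-> M) -> R

U <-> M = F <-> T = F
~(U <-> M) = ~F = T
~(U <-> M) -> R = T -> F = F
So #2 is false.

#1 true / #2 false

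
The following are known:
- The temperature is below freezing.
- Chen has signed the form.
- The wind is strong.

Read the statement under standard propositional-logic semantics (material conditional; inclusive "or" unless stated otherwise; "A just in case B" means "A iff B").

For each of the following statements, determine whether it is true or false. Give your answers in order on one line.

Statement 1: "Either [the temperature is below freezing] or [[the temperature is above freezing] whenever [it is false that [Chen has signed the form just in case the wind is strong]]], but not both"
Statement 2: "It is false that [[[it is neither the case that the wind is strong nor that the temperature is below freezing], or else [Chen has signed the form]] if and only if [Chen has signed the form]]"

Let P = "the temperature is below freezing" (T), Q = "Chen has signed the form" (T), R = "the wind is strong" (T).

Statement 1: Formalization: P ⊕ (¬(Q ↔ R) → ¬P)

Q ↔ R = T ↔ T = T
¬(Q ↔ R) = ¬T = F
¬P = ¬T = F
¬(Q ↔ R) → ¬P = F → F = T
P ⊕ (¬(Q ↔ R) → ¬P) = T ⊕ T = F
So Statement 1 is false.

Statement 2: Parsed as ¬(((R ↓ P) ∨ Q) ↔ Q)

R ↓ P = T ↓ T = F
(R ↓ P) ∨ Q = F ∨ T = T
((R ↓ P) ∨ Q) ↔ Q = T ↔ T = T
¬(((R ↓ P) ∨ Q) ↔ Q) = ¬T = F
Thus Statement 2 is false.

Statement 1 F, Statement 2 F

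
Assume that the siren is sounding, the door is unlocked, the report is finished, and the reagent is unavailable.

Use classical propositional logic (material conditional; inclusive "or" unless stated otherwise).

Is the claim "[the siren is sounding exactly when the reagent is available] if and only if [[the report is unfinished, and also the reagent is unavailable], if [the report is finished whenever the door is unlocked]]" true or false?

Let P = "the siren is sounding" (T), L = "the reagent is available" (F), V = "the door is locked" (F), R = "the report is finished" (T).
Formalization: (P ↔ L) ↔ ((¬V → R) → (¬R ∧ ¬L))

P ↔ L = T ↔ F = F
¬V = ¬F = T
¬V → R = T → T = T
¬R = ¬T = F
¬L = ¬F = T
¬R ∧ ¬L = F ∧ T = F
(¬V → R) → (¬R ∧ ¬L) = T → F = F
(P ↔ L) ↔ ((¬V → R) → (¬R ∧ ¬L)) = F ↔ F = T

The statement is true.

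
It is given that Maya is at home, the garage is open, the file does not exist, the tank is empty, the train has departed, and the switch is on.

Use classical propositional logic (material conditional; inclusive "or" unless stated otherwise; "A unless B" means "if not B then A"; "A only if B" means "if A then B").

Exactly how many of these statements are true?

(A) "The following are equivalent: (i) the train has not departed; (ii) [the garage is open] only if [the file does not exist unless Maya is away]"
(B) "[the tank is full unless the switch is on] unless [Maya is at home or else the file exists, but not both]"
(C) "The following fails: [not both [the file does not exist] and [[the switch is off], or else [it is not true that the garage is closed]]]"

2

Let U = "the train has departed" (True), Q = "the garage is closed" (False), R = "the file exists" (False), P = "Maya is at home" (True), S = "the tank is full" (False), V = "the switch is on" (True).

(A): Formalization: not U iff (not Q -> (not R or not P))

not U = not True = False
not Q = not False = True
not R = not False = True
not P = not True = False
not R or not P = True or False = True
not Q -> (not R or not P) = True -> True = True
not U iff (not Q -> (not R or not P)) = False iff True = False
So (A) is false.

(B): In symbols: (S or V) or (P xor R)

S or V = False or True = True
P xor R = True xor False = True
(S or V) or (P xor R) = True or True = True
So (B) is true.

(C): Formalization: not (not R nand (not V or not Q))

not R = not False = True
not V = not True = False
not Q = not False = True
not V or not Q = False or True = True
not R nand (not V or not Q) = True nand True = False
not (not R nand (not V or not Q)) = not False = True
Thus (C) is true.

True statements: 2 ((B), (C)).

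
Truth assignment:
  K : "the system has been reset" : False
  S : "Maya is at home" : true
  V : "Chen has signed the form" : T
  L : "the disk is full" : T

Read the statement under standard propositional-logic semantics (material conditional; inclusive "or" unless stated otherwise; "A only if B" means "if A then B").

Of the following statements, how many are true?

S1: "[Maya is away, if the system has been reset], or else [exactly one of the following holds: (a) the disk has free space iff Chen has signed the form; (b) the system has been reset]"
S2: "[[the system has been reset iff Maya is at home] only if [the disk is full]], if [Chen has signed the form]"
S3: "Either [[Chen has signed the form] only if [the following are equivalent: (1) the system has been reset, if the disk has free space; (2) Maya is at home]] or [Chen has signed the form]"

S1: Formalization: (K -> ~S) | ((~L <-> V) xor K)

~S = ~T = F
K -> ~S = F -> F = T
~L = ~T = F
~L <-> V = F <-> T = F
(~L <-> V) xor K = F xor F = F
(K -> ~S) | ((~L <-> V) xor K) = T | F = T
So S1 is true.

S2: This is V -> ((K <-> S) -> L).

K <-> S = F <-> T = F
(K <-> S) -> L = F -> T = T
V -> ((K <-> S) -> L) = T -> T = T
Hence S2 is true.

S3: This is (V -> ((~L -> K) <-> S)) | V.

~L = ~T = F
~L -> K = F -> F = T
(~L -> K) <-> S = T <-> T = T
V -> ((~L -> K) <-> S) = T -> T = T
(V -> ((~L -> K) <-> S)) | V = T | T = T
So S3 is true.

True statements: 3 (S1, S2, S3).

3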